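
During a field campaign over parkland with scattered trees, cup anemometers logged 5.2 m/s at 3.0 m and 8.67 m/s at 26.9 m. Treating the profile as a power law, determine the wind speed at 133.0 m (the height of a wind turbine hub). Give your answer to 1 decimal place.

First find α: α = ln(V₂/V₁)/ln(z₂/z₁) = ln(8.67/5.2)/ln(26.9/3.0) = 0.51121/2.19351 = 0.2331
Extrapolate from 26.9 m to 133.0 m: V₃ = 8.67 × (133.0/26.9)^0.2331 = 8.67 × 1.4513 = 12.5830 m/s

12.6 m/s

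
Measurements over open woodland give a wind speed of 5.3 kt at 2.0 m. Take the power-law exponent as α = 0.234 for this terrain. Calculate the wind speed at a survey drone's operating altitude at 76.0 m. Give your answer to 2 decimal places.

Power-law profile: V₂ = V₁ · (z₂/z₁)^α
V₂ = 5.3 × (76.0/2.0)^0.234 = 5.3 × (38.0000)^0.234
    = 5.3 × 2.3424 = 12.4150 kt

12.41 kt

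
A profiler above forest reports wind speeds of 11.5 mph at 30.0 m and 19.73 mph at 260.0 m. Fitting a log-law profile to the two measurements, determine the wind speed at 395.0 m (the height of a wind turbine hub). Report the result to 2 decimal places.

Log law: V ∝ ln(z/z₀). From the pair, with r = V₁/V₂ = 0.58287,
ln z₀ = (ln z₁ − r·ln z₂)/(1 − r) = (3.4012 − 0.58287×5.5607)/0.41713 = 0.3837 → z₀ = 1.468 m
V₃ = V₁ · ln(z₃/z₀)/ln(z₁/z₀) = 11.5 × 5.5952/3.0175 = 21.3238 mph

21.32 mph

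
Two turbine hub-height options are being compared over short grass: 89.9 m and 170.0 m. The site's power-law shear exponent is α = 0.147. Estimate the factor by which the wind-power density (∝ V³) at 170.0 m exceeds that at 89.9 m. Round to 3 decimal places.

Speed ratio: V_B/V_A = (z_B/z_A)^α = (170.0/89.9)^0.147 = (1.8910)^0.147 = 1.09818
Power-density ratio: P_B/P_A = (V_B/V_A)³ = (1.09818)³ = 1.32440

1.324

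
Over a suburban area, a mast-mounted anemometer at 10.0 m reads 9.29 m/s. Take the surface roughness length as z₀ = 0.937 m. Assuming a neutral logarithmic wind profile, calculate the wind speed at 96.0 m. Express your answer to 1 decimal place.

Log law: V(z) ∝ ln(z/z₀), so V₂/V₁ = ln(z₂/z₀) / ln(z₁/z₀).
ln(96.0/0.937) = 4.6294, ln(10.0/0.937) = 2.3677
V₂ = 9.29 × 4.6294/2.3677 = 9.29 × 1.9553 = 18.1645 m/s

18.2 m/s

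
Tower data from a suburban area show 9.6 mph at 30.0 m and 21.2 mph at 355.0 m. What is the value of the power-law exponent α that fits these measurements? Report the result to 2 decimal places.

α ≈ 0.32

Power law: V₂/V₁ = (z₂/z₁)^α ⇒ α = ln(V₂/V₁) / ln(z₂/z₁)
α = ln(21.2/9.6) / ln(355.0/30.0) = ln(2.2083) / ln(11.8333)
  = 0.79224 / 2.47092 = 0.32062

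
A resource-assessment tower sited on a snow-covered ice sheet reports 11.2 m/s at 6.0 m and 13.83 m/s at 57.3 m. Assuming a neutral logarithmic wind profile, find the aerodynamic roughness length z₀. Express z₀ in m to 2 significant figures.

z₀ ≈ 0.00040 m

Log law: V(z) ∝ ln(z/z₀). With r = V₁/V₂ = 11.2/13.83 = 0.80983,
r · ln(z₂/z₀) = ln(z₁/z₀) ⇒ ln z₀ = (ln z₁ − r·ln z₂)/(1 − r)
ln z₀ = (1.79176 − 0.80983×4.04830) / 0.19017 = -7.8178
z₀ = exp(-7.8178) = 0.0004025 m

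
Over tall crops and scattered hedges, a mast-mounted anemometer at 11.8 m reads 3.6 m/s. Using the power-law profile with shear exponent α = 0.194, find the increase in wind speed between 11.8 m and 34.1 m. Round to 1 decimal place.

0.8 m/s

Power law: V₂ = V₁ · (z₂/z₁)^α = 3.6 × (2.8898)^0.194 = 4.4229 m/s
ΔV = 4.4229 − 3.6 = 0.8229 m/s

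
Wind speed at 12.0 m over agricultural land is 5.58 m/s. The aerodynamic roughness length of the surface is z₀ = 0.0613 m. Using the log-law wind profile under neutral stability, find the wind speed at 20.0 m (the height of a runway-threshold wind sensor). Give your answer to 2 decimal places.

6.12 m/s

Log law: V(z) ∝ ln(z/z₀), so V₂/V₁ = ln(z₂/z₀) / ln(z₁/z₀).
ln(20.0/0.0613) = 5.7877, ln(12.0/0.0613) = 5.2769
V₂ = 5.58 × 5.7877/5.2769 = 5.58 × 1.0968 = 6.1202 m/s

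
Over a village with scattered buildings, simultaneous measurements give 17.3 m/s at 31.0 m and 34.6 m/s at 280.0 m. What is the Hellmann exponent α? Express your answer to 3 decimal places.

Power law: V₂/V₁ = (z₂/z₁)^α ⇒ α = ln(V₂/V₁) / ln(z₂/z₁)
α = ln(34.6/17.3) / ln(280.0/31.0) = ln(2.0000) / ln(9.0323)
  = 0.69315 / 2.20080 = 0.31495

α ≈ 0.315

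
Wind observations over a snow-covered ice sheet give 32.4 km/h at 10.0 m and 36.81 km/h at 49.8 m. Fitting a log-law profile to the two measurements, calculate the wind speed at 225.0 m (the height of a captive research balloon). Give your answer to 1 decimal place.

Log law: V ∝ ln(z/z₀). From the pair, with r = V₁/V₂ = 0.88020,
ln z₀ = (ln z₁ − r·ln z₂)/(1 − r) = (2.3026 − 0.88020×3.9080)/0.11980 = -9.4924 → z₀ = 0.00007542 m
V₃ = V₁ · ln(z₃/z₀)/ln(z₁/z₀) = 32.4 × 14.9085/11.7950 = 40.9526 km/h

41.0 km/h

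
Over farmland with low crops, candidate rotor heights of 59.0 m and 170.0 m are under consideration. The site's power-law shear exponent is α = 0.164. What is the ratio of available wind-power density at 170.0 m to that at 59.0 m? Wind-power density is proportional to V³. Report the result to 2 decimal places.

Speed ratio: V_B/V_A = (z_B/z_A)^α = (170.0/59.0)^0.164 = (2.8814)^0.164 = 1.18953
Power-density ratio: P_B/P_A = (V_B/V_A)³ = (1.18953)³ = 1.68315

1.68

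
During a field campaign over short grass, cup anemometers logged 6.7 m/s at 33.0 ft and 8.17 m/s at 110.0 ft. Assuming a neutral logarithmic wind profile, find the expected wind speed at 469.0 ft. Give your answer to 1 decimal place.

Log law: V ∝ ln(z/z₀). From the pair, with r = V₁/V₂ = 0.82007,
ln z₀ = (ln z₁ − r·ln z₂)/(1 − r) = (3.4965 − 0.82007×4.7005)/0.17993 = -1.9910 → z₀ = 0.1366 ft
V₃ = V₁ · ln(z₃/z₀)/ln(z₁/z₀) = 6.7 × 8.1416/5.4875 = 9.9405 m/s

9.9 m/s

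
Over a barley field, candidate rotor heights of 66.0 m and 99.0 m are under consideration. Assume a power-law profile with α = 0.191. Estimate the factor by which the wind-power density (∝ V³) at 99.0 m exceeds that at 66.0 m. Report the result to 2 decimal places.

1.26

Speed ratio: V_B/V_A = (z_B/z_A)^α = (99.0/66.0)^0.191 = (1.5000)^0.191 = 1.08052
Power-density ratio: P_B/P_A = (V_B/V_A)³ = (1.08052)³ = 1.26154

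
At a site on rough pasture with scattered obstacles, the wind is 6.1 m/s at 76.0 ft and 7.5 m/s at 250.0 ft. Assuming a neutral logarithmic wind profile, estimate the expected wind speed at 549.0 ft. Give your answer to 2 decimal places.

Log law: V ∝ ln(z/z₀). From the pair, with r = V₁/V₂ = 0.81333,
ln z₀ = (ln z₁ − r·ln z₂)/(1 − r) = (4.3307 − 0.81333×5.5215)/0.18667 = -0.8574 → z₀ = 0.4242 ft
V₃ = V₁ · ln(z₃/z₀)/ln(z₁/z₀) = 6.1 × 7.1655/5.1882 = 8.4249 m/s

8.42 m/s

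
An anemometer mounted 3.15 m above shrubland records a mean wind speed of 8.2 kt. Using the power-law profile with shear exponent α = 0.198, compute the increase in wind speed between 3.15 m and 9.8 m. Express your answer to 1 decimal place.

Power law: V₂ = V₁ · (z₂/z₁)^α = 8.2 × (3.1111)^0.198 = 10.2662 kt
ΔV = 10.2662 − 8.2 = 2.0662 kt

2.1 kt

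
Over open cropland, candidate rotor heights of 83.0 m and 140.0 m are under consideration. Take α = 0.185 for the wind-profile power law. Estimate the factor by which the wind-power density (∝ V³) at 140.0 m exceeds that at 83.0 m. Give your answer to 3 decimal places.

Speed ratio: V_B/V_A = (z_B/z_A)^α = (140.0/83.0)^0.185 = (1.6867)^0.185 = 1.10155
Power-density ratio: P_B/P_A = (V_B/V_A)³ = (1.10155)³ = 1.33663

1.337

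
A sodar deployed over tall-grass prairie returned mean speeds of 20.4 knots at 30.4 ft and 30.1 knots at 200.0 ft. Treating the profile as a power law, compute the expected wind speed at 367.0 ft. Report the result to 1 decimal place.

34.1 knots

First find α: α = ln(V₂/V₁)/ln(z₂/z₁) = ln(30.1/20.4)/ln(200.0/30.4) = 0.38899/1.88387 = 0.2065
Extrapolate from 200.0 ft to 367.0 ft: V₃ = 30.1 × (367.0/200.0)^0.2065 = 30.1 × 1.1335 = 34.1195 knots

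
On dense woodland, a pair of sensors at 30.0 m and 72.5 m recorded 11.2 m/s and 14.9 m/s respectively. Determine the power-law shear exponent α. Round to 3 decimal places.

Power law: V₂/V₁ = (z₂/z₁)^α ⇒ α = ln(V₂/V₁) / ln(z₂/z₁)
α = ln(14.9/11.2) / ln(72.5/30.0) = ln(1.3304) / ln(2.4167)
  = 0.28545 / 0.88239 = 0.32349

α ≈ 0.323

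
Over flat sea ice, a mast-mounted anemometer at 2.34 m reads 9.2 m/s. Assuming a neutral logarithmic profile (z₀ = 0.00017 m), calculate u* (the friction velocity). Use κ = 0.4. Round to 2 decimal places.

u* ≈ 0.39 m/s

Log law: V(z) = (u*/κ) · ln(z/z₀) ⇒ u* = κ · V / ln(z/z₀)
u* = 0.4 × 9.2 / ln(2.34/0.00017) = 0.4 × 9.2 / 9.5299
   = 3.6800 / 9.5299 = 0.3862 m/s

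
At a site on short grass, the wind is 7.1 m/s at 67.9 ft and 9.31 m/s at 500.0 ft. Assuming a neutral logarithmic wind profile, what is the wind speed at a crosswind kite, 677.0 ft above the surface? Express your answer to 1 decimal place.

9.6 m/s

Log law: V ∝ ln(z/z₀). From the pair, with r = V₁/V₂ = 0.76262,
ln z₀ = (ln z₁ − r·ln z₂)/(1 − r) = (4.2180 − 0.76262×6.2146)/0.23738 = -2.1963 → z₀ = 0.1112 ft
V₃ = V₁ · ln(z₃/z₀)/ln(z₁/z₀) = 7.1 × 8.7140/6.4143 = 9.6455 m/s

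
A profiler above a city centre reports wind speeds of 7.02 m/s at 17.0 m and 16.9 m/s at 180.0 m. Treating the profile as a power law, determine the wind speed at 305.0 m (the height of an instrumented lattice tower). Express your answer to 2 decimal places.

First find α: α = ln(V₂/V₁)/ln(z₂/z₁) = ln(16.9/7.02)/ln(180.0/17.0) = 0.87855/2.35974 = 0.3723
Extrapolate from 180.0 m to 305.0 m: V₃ = 16.9 × (305.0/180.0)^0.3723 = 16.9 × 1.2169 = 20.5663 m/s

20.57 m/s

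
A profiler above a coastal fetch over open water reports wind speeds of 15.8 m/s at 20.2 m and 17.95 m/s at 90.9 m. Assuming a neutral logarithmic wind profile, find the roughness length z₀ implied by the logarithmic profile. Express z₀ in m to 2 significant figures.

Log law: V(z) ∝ ln(z/z₀). With r = V₁/V₂ = 15.8/17.95 = 0.88022,
r · ln(z₂/z₀) = ln(z₁/z₀) ⇒ ln z₀ = (ln z₁ − r·ln z₂)/(1 − r)
ln z₀ = (3.00568 − 0.88022×4.50976) / 0.11978 = -8.0475
z₀ = exp(-8.0475) = 0.0003199 m

z₀ ≈ 0.00032 m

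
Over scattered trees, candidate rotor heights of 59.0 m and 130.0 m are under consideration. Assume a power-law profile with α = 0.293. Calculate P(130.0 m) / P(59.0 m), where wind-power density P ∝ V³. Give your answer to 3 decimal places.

2.003

Speed ratio: V_B/V_A = (z_B/z_A)^α = (130.0/59.0)^0.293 = (2.2034)^0.293 = 1.26045
Power-density ratio: P_B/P_A = (V_B/V_A)³ = (1.26045)³ = 2.00252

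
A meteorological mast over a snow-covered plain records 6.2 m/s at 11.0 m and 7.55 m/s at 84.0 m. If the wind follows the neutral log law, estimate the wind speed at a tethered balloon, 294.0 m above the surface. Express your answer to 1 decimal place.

Log law: V ∝ ln(z/z₀). From the pair, with r = V₁/V₂ = 0.82119,
ln z₀ = (ln z₁ − r·ln z₂)/(1 − r) = (2.3979 − 0.82119×4.4308)/0.17881 = -6.9385 → z₀ = 0.0009697 m
V₃ = V₁ · ln(z₃/z₀)/ln(z₁/z₀) = 6.2 × 12.6221/9.3364 = 8.3819 m/s

8.4 m/s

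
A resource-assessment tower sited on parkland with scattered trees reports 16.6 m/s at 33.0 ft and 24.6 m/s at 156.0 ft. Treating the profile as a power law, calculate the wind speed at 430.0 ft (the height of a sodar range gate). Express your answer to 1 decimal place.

First find α: α = ln(V₂/V₁)/ln(z₂/z₁) = ln(24.6/16.6)/ln(156.0/33.0) = 0.39334/1.55335 = 0.2532
Extrapolate from 156.0 ft to 430.0 ft: V₃ = 24.6 × (430.0/156.0)^0.2532 = 24.6 × 1.2927 = 31.8010 m/s

31.8 m/s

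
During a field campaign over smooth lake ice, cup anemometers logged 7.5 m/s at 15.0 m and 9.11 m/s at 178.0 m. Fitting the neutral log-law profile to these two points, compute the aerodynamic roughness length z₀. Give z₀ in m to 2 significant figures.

Log law: V(z) ∝ ln(z/z₀). With r = V₁/V₂ = 7.5/9.11 = 0.82327,
r · ln(z₂/z₀) = ln(z₁/z₀) ⇒ ln z₀ = (ln z₁ − r·ln z₂)/(1 − r)
ln z₀ = (2.70805 − 0.82327×5.18178) / 0.17673 = -8.8156
z₀ = exp(-8.8156) = 0.0001484 m

z₀ ≈ 0.00015 m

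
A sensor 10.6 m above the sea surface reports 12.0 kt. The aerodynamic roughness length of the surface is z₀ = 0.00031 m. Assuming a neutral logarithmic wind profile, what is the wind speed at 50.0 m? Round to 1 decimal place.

13.8 kt

Log law: V(z) ∝ ln(z/z₀), so V₂/V₁ = ln(z₂/z₀) / ln(z₁/z₀).
ln(50.0/0.00031) = 11.9910, ln(10.6/0.00031) = 10.4398
V₂ = 12.0 × 11.9910/10.4398 = 12.0 × 1.1486 = 13.7830 kt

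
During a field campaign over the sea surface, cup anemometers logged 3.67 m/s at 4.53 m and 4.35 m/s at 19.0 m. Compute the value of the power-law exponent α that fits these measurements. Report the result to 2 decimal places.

α ≈ 0.12

Power law: V₂/V₁ = (z₂/z₁)^α ⇒ α = ln(V₂/V₁) / ln(z₂/z₁)
α = ln(4.35/3.67) / ln(19.0/4.53) = ln(1.1853) / ln(4.1943)
  = 0.16998 / 1.43372 = 0.11856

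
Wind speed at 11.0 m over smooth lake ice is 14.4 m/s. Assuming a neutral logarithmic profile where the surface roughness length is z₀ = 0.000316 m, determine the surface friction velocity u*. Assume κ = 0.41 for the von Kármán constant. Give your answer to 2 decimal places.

Log law: V(z) = (u*/κ) · ln(z/z₀) ⇒ u* = κ · V / ln(z/z₀)
u* = 0.41 × 14.4 / ln(11.0/0.000316) = 0.41 × 14.4 / 10.4577
   = 5.9040 / 10.4577 = 0.5646 m/s

u* ≈ 0.56 m/s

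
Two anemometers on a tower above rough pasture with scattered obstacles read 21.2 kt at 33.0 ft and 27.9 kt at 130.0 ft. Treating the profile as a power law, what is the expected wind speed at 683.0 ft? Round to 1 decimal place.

38.9 kt

First find α: α = ln(V₂/V₁)/ln(z₂/z₁) = ln(27.9/21.2)/ln(130.0/33.0) = 0.27463/1.37103 = 0.2003
Extrapolate from 130.0 ft to 683.0 ft: V₃ = 27.9 × (683.0/130.0)^0.2003 = 27.9 × 1.3942 = 38.8974 kt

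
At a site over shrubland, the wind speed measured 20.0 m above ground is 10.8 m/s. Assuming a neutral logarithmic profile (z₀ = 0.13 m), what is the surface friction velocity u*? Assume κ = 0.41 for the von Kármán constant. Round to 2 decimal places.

u* ≈ 0.88 m/s

Log law: V(z) = (u*/κ) · ln(z/z₀) ⇒ u* = κ · V / ln(z/z₀)
u* = 0.41 × 10.8 / ln(20.0/0.13) = 0.41 × 10.8 / 5.0360
   = 4.4280 / 5.0360 = 0.8793 m/s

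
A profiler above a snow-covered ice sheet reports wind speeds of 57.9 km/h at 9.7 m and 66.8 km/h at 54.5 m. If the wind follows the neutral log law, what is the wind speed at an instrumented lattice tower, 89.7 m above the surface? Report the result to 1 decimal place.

Log law: V ∝ ln(z/z₀). From the pair, with r = V₁/V₂ = 0.86677,
ln z₀ = (ln z₁ − r·ln z₂)/(1 − r) = (2.2721 − 0.86677×3.9982)/0.13323 = -8.9571 → z₀ = 0.0001288 m
V₃ = V₁ · ln(z₃/z₀)/ln(z₁/z₀) = 57.9 × 13.4535/11.2292 = 69.3692 km/h

69.4 km/h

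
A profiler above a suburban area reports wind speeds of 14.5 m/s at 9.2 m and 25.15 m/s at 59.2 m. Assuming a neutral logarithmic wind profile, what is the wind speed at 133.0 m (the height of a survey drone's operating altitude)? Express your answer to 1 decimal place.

Log law: V ∝ ln(z/z₀). From the pair, with r = V₁/V₂ = 0.57654,
ln z₀ = (ln z₁ − r·ln z₂)/(1 − r) = (2.2192 − 0.57654×4.0809)/0.42346 = -0.3155 → z₀ = 0.7294 m
V₃ = V₁ · ln(z₃/z₀)/ln(z₁/z₀) = 14.5 × 5.2059/2.5347 = 29.7803 m/s

29.8 m/s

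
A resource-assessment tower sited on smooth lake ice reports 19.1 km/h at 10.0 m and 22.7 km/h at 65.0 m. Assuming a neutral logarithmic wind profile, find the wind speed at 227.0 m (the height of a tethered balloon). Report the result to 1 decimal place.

Log law: V ∝ ln(z/z₀). From the pair, with r = V₁/V₂ = 0.84141,
ln z₀ = (ln z₁ − r·ln z₂)/(1 − r) = (2.3026 − 0.84141×4.1744)/0.15859 = -7.6284 → z₀ = 0.0004865 m
V₃ = V₁ · ln(z₃/z₀)/ln(z₁/z₀) = 19.1 × 13.0533/9.9310 = 25.1052 km/h

25.1 km/h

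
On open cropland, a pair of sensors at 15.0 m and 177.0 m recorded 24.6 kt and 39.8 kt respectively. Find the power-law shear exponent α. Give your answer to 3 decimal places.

Power law: V₂/V₁ = (z₂/z₁)^α ⇒ α = ln(V₂/V₁) / ln(z₂/z₁)
α = ln(39.8/24.6) / ln(177.0/15.0) = ln(1.6179) / ln(11.8000)
  = 0.48112 / 2.46810 = 0.19494

α ≈ 0.195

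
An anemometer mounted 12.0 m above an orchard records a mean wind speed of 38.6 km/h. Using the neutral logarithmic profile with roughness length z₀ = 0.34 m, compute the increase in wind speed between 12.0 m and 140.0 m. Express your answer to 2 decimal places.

26.61 km/h

Log law: V₂ = V₁ · ln(z₂/z₀)/ln(z₁/z₀) = 38.6 × 6.0205/3.5637 = 65.2099 km/h
ΔV = 65.2099 − 38.6 = 26.6099 km/h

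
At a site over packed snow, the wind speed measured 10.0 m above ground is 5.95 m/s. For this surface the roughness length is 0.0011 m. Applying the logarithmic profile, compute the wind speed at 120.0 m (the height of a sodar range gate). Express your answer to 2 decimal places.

7.57 m/s

Log law: V(z) ∝ ln(z/z₀), so V₂/V₁ = ln(z₂/z₀) / ln(z₁/z₀).
ln(120.0/0.0011) = 11.5999, ln(10.0/0.0011) = 9.1150
V₂ = 5.95 × 11.5999/9.1150 = 5.95 × 1.2726 = 7.5721 m/s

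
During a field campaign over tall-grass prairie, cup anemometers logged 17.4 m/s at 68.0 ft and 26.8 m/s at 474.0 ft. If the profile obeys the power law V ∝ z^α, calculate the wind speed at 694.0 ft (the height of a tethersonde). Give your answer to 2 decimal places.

29.17 m/s

First find α: α = ln(V₂/V₁)/ln(z₂/z₁) = ln(26.8/17.4)/ln(474.0/68.0) = 0.43193/1.94170 = 0.2225
Extrapolate from 474.0 ft to 694.0 ft: V₃ = 26.8 × (694.0/474.0)^0.2225 = 26.8 × 1.0885 = 29.1721 m/s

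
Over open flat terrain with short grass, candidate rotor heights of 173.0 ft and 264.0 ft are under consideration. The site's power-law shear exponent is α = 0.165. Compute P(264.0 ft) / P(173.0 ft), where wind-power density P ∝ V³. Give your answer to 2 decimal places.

Speed ratio: V_B/V_A = (z_B/z_A)^α = (264.0/173.0)^0.165 = (1.5260)^0.165 = 1.07223
Power-density ratio: P_B/P_A = (V_B/V_A)³ = (1.07223)³ = 1.23271

1.23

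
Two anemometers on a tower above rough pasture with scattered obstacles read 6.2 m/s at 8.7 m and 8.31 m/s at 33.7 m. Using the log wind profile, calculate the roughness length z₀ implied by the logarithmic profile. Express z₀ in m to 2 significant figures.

z₀ ≈ 0.16 m

Log law: V(z) ∝ ln(z/z₀). With r = V₁/V₂ = 6.2/8.31 = 0.74609,
r · ln(z₂/z₀) = ln(z₁/z₀) ⇒ ln z₀ = (ln z₁ − r·ln z₂)/(1 − r)
ln z₀ = (2.16332 − 0.74609×3.51750) / 0.25391 = -1.8158
z₀ = exp(-1.8158) = 0.1627 m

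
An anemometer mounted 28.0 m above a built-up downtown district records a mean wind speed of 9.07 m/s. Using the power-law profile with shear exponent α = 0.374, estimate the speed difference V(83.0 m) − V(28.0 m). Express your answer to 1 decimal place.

Power law: V₂ = V₁ · (z₂/z₁)^α = 9.07 × (2.9643)^0.374 = 13.6178 m/s
ΔV = 13.6178 − 9.07 = 4.5478 m/s

4.5 m/s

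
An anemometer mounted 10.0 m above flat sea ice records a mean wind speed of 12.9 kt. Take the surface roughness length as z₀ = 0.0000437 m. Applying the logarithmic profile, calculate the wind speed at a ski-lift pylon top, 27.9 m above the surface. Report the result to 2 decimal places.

Log law: V(z) ∝ ln(z/z₀), so V₂/V₁ = ln(z₂/z₀) / ln(z₁/z₀).
ln(27.9/0.0000437) = 13.3668, ln(10.0/0.0000437) = 12.3407
V₂ = 12.9 × 13.3668/12.3407 = 12.9 × 1.0831 = 13.9725 kt

13.97 kt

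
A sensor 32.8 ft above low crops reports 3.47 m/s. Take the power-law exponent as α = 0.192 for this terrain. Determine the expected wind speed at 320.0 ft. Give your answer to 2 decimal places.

Power-law profile: V₂ = V₁ · (z₂/z₁)^α
V₂ = 3.47 × (320.0/32.8)^0.192 = 3.47 × (9.7561)^0.192
    = 3.47 × 1.5486 = 5.3737 m/s

5.37 m/s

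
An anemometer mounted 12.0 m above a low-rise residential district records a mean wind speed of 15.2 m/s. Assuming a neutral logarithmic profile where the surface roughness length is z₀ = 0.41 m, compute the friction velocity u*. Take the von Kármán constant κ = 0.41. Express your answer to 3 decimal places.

u* ≈ 1.846 m/s

Log law: V(z) = (u*/κ) · ln(z/z₀) ⇒ u* = κ · V / ln(z/z₀)
u* = 0.41 × 15.2 / ln(12.0/0.41) = 0.41 × 15.2 / 3.3765
   = 6.2320 / 3.3765 = 1.8457 m/s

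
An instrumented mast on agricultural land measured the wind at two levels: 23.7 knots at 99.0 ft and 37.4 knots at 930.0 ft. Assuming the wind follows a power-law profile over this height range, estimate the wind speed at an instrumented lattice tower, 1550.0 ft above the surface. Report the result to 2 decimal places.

41.50 knots

First find α: α = ln(V₂/V₁)/ln(z₂/z₁) = ln(37.4/23.7)/ln(930.0/99.0) = 0.45620/2.24006 = 0.2037
Extrapolate from 930.0 ft to 1550.0 ft: V₃ = 37.4 × (1550.0/930.0)^0.2037 = 37.4 × 1.1096 = 41.5003 knots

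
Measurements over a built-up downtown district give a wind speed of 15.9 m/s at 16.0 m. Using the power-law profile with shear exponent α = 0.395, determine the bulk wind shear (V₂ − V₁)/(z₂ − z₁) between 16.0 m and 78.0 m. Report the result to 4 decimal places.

Power law: V₂ = V₁ · (z₂/z₁)^α = 15.9 × (4.8750)^0.395 = 29.7267 m/s
ΔV/Δz = (29.7267 − 15.9)/(78.0 − 16.0) = 13.8267/62.0000 = 0.22301 m/s/m

0.2230 m/s/m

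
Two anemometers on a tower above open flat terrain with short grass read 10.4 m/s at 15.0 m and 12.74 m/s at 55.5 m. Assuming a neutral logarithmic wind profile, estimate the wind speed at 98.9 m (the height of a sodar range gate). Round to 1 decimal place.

Log law: V ∝ ln(z/z₀). From the pair, with r = V₁/V₂ = 0.81633,
ln z₀ = (ln z₁ − r·ln z₂)/(1 − r) = (2.7081 − 0.81633×4.0164)/0.18367 = -3.1068 → z₀ = 0.04475 m
V₃ = V₁ · ln(z₃/z₀)/ln(z₁/z₀) = 10.4 × 7.7009/5.8148 = 13.7733 m/s

13.8 m/s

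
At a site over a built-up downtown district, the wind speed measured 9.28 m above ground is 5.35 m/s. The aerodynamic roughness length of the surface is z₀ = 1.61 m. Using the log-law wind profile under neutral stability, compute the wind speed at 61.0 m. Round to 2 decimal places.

11.10 m/s

Log law: V(z) ∝ ln(z/z₀), so V₂/V₁ = ln(z₂/z₀) / ln(z₁/z₀).
ln(61.0/1.61) = 3.6346, ln(9.28/1.61) = 1.7516
V₂ = 5.35 × 3.6346/1.7516 = 5.35 × 2.0750 = 11.1013 m/s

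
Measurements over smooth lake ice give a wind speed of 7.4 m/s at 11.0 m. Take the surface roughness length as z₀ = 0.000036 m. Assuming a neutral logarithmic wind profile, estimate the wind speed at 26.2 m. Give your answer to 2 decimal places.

Log law: V(z) ∝ ln(z/z₀), so V₂/V₁ = ln(z₂/z₀) / ln(z₁/z₀).
ln(26.2/0.000036) = 13.4978, ln(11.0/0.000036) = 12.6299
V₂ = 7.4 × 13.4978/12.6299 = 7.4 × 1.0687 = 7.9085 m/s

7.91 m/s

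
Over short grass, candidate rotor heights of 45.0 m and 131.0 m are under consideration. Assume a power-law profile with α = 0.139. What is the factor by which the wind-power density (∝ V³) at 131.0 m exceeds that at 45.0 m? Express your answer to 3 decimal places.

Speed ratio: V_B/V_A = (z_B/z_A)^α = (131.0/45.0)^0.139 = (2.9111)^0.139 = 1.16012
Power-density ratio: P_B/P_A = (V_B/V_A)³ = (1.16012)³ = 1.56139

1.561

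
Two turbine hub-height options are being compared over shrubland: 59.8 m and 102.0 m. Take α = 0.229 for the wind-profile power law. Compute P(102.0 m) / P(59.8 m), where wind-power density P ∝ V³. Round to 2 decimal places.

1.44

Speed ratio: V_B/V_A = (z_B/z_A)^α = (102.0/59.8)^0.229 = (1.7057)^0.229 = 1.13007
Power-density ratio: P_B/P_A = (V_B/V_A)³ = (1.13007)³ = 1.44316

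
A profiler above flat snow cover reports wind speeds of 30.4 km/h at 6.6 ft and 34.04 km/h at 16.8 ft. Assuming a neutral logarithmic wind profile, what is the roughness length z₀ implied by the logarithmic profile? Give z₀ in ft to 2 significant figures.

Log law: V(z) ∝ ln(z/z₀). With r = V₁/V₂ = 30.4/34.04 = 0.89307,
r · ln(z₂/z₀) = ln(z₁/z₀) ⇒ ln z₀ = (ln z₁ − r·ln z₂)/(1 − r)
ln z₀ = (1.88707 − 0.89307×2.82138) / 0.10693 = -5.9160
z₀ = exp(-5.9160) = 0.002696 ft

z₀ ≈ 0.0027 ft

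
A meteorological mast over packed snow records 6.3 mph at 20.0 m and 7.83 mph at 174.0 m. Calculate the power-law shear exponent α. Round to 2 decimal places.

α ≈ 0.10

Power law: V₂/V₁ = (z₂/z₁)^α ⇒ α = ln(V₂/V₁) / ln(z₂/z₁)
α = ln(7.83/6.3) / ln(174.0/20.0) = ln(1.2429) / ln(8.7000)
  = 0.21741 / 2.16332 = 0.10050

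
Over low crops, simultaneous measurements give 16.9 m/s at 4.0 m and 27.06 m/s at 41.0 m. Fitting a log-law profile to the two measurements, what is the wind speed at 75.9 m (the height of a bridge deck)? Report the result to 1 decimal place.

Log law: V ∝ ln(z/z₀). From the pair, with r = V₁/V₂ = 0.62454,
ln z₀ = (ln z₁ − r·ln z₂)/(1 − r) = (1.3863 − 0.62454×3.7136)/0.37546 = -2.4849 → z₀ = 0.08334 m
V₃ = V₁ · ln(z₃/z₀)/ln(z₁/z₀) = 16.9 × 6.8143/3.8712 = 29.7485 m/s

29.7 m/s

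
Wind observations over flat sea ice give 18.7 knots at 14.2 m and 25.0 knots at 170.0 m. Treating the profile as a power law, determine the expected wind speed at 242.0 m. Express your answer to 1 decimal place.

26.1 knots

First find α: α = ln(V₂/V₁)/ln(z₂/z₁) = ln(25.0/18.7)/ln(170.0/14.2) = 0.29035/2.48256 = 0.1170
Extrapolate from 170.0 m to 242.0 m: V₃ = 25.0 × (242.0/170.0)^0.1170 = 25.0 × 1.0422 = 26.0542 knots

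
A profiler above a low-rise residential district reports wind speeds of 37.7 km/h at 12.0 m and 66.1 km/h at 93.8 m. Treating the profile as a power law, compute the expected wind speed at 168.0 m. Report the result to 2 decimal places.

77.50 km/h

First find α: α = ln(V₂/V₁)/ln(z₂/z₁) = ln(66.1/37.7)/ln(93.8/12.0) = 0.56151/2.05626 = 0.2731
Extrapolate from 93.8 m to 168.0 m: V₃ = 66.1 × (168.0/93.8)^0.2731 = 66.1 × 1.1725 = 77.5029 km/h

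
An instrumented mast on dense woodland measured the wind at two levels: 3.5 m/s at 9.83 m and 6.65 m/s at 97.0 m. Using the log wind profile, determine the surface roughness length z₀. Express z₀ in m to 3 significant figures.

z₀ ≈ 0.772 m

Log law: V(z) ∝ ln(z/z₀). With r = V₁/V₂ = 3.5/6.65 = 0.52632,
r · ln(z₂/z₀) = ln(z₁/z₀) ⇒ ln z₀ = (ln z₁ − r·ln z₂)/(1 − r)
ln z₀ = (2.28544 − 0.52632×4.57471) / 0.47368 = -0.2582
z₀ = exp(-0.2582) = 0.7724 m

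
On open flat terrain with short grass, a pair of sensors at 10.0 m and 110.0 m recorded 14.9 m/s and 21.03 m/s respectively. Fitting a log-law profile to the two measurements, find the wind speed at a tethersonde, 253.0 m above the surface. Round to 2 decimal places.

23.16 m/s

Log law: V ∝ ln(z/z₀). From the pair, with r = V₁/V₂ = 0.70851,
ln z₀ = (ln z₁ − r·ln z₂)/(1 − r) = (2.3026 − 0.70851×4.7005)/0.29149 = -3.5259 → z₀ = 0.02943 m
V₃ = V₁ · ln(z₃/z₀)/ln(z₁/z₀) = 14.9 × 9.0593/5.8285 = 23.1593 m/s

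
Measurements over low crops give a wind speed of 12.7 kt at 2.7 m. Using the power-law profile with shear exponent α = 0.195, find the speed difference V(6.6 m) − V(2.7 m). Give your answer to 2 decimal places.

2.42 kt

Power law: V₂ = V₁ · (z₂/z₁)^α = 12.7 × (2.4444)^0.195 = 15.1182 kt
ΔV = 15.1182 − 12.7 = 2.4182 kt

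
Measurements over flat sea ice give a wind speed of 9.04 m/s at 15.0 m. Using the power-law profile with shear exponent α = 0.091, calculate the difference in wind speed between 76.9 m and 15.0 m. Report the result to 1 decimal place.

1.4 m/s

Power law: V₂ = V₁ · (z₂/z₁)^α = 9.04 × (5.1267)^0.091 = 10.4897 m/s
ΔV = 10.4897 − 9.04 = 1.4497 m/s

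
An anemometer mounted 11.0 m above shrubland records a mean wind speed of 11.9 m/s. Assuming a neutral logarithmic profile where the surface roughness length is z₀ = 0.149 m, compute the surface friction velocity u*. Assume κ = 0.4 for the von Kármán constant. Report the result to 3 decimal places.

Log law: V(z) = (u*/κ) · ln(z/z₀) ⇒ u* = κ · V / ln(z/z₀)
u* = 0.4 × 11.9 / ln(11.0/0.149) = 0.4 × 11.9 / 4.3017
   = 4.7600 / 4.3017 = 1.1065 m/s

u* ≈ 1.107 m/s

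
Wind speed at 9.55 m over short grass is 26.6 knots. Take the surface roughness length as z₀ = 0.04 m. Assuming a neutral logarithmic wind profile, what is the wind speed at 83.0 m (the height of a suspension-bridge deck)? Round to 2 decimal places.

Log law: V(z) ∝ ln(z/z₀), so V₂/V₁ = ln(z₂/z₀) / ln(z₁/z₀).
ln(83.0/0.04) = 7.6377, ln(9.55/0.04) = 5.4754
V₂ = 26.6 × 7.6377/5.4754 = 26.6 × 1.3949 = 37.1046 knots

37.10 knots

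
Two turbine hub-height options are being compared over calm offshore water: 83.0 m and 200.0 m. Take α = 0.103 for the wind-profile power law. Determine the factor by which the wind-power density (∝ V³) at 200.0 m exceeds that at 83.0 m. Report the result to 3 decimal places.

1.312

Speed ratio: V_B/V_A = (z_B/z_A)^α = (200.0/83.0)^0.103 = (2.4096)^0.103 = 1.09482
Power-density ratio: P_B/P_A = (V_B/V_A)³ = (1.09482)³ = 1.31227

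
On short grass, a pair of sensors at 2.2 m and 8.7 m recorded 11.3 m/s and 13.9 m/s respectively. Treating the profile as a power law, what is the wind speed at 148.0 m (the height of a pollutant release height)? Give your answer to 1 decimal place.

First find α: α = ln(V₂/V₁)/ln(z₂/z₁) = ln(13.9/11.3)/ln(8.7/2.2) = 0.20709/1.37487 = 0.1506
Extrapolate from 8.7 m to 148.0 m: V₃ = 13.9 × (148.0/8.7)^0.1506 = 13.9 × 1.5324 = 21.3006 m/s

21.3 m/s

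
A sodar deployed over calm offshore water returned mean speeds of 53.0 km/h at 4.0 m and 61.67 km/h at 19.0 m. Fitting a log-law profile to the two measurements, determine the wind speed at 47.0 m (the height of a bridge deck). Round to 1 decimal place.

66.7 km/h

Log law: V ∝ ln(z/z₀). From the pair, with r = V₁/V₂ = 0.85941,
ln z₀ = (ln z₁ − r·ln z₂)/(1 − r) = (1.3863 − 0.85941×2.9444)/0.14059 = -8.1387 → z₀ = 0.0002920 m
V₃ = V₁ · ln(z₃/z₀)/ln(z₁/z₀) = 53.0 × 11.9888/9.5250 = 66.7096 km/h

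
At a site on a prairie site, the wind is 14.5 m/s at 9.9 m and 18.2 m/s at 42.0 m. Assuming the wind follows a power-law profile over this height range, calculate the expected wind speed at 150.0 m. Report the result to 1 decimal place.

22.2 m/s

First find α: α = ln(V₂/V₁)/ln(z₂/z₁) = ln(18.2/14.5)/ln(42.0/9.9) = 0.22727/1.44513 = 0.1573
Extrapolate from 42.0 m to 150.0 m: V₃ = 18.2 × (150.0/42.0)^0.1573 = 18.2 × 1.2216 = 22.2339 m/s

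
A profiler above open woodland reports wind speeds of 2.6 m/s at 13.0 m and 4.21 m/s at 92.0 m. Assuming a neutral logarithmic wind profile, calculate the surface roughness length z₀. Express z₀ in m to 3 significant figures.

z₀ ≈ 0.551 m

Log law: V(z) ∝ ln(z/z₀). With r = V₁/V₂ = 2.6/4.21 = 0.61758,
r · ln(z₂/z₀) = ln(z₁/z₀) ⇒ ln z₀ = (ln z₁ − r·ln z₂)/(1 − r)
ln z₀ = (2.56495 − 0.61758×4.52179) / 0.38242 = -0.5952
z₀ = exp(-0.5952) = 0.5515 m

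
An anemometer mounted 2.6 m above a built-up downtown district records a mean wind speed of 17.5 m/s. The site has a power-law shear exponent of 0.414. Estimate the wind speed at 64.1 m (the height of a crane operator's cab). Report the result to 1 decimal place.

66.0 m/s

Power-law profile: V₂ = V₁ · (z₂/z₁)^α
V₂ = 17.5 × (64.1/2.6)^0.414 = 17.5 × (24.6538)^0.414
    = 17.5 × 3.7691 = 65.9596 m/s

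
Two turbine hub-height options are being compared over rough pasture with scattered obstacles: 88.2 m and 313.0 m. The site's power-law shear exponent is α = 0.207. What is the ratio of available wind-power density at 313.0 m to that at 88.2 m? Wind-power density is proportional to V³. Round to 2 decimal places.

2.20

Speed ratio: V_B/V_A = (z_B/z_A)^α = (313.0/88.2)^0.207 = (3.5488)^0.207 = 1.29977
Power-density ratio: P_B/P_A = (V_B/V_A)³ = (1.29977)³ = 2.19582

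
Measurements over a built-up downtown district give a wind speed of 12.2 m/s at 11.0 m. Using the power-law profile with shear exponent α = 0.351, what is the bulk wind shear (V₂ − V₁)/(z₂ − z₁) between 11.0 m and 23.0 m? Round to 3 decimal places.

Power law: V₂ = V₁ · (z₂/z₁)^α = 12.2 × (2.0909)^0.351 = 15.8051 m/s
ΔV/Δz = (15.8051 − 12.2)/(23.0 − 11.0) = 3.6051/12.0000 = 0.30043 m/s/m

0.300 m/s/m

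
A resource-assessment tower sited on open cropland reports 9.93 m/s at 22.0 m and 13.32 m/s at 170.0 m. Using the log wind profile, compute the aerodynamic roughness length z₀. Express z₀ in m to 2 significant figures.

z₀ ≈ 0.055 m

Log law: V(z) ∝ ln(z/z₀). With r = V₁/V₂ = 9.93/13.32 = 0.74550,
r · ln(z₂/z₀) = ln(z₁/z₀) ⇒ ln z₀ = (ln z₁ − r·ln z₂)/(1 − r)
ln z₀ = (3.09104 − 0.74550×5.13580) / 0.25450 = -2.8985
z₀ = exp(-2.8985) = 0.05511 m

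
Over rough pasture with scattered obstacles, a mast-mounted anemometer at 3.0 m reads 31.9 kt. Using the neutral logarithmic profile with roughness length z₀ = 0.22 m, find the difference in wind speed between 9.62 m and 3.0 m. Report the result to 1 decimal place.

14.2 kt

Log law: V₂ = V₁ · ln(z₂/z₀)/ln(z₁/z₀) = 31.9 × 3.7780/2.6127 = 46.1268 kt
ΔV = 46.1268 − 31.9 = 14.2268 kt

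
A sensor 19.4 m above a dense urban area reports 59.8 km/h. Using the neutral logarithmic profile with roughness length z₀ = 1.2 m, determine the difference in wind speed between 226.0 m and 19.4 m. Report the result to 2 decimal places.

Log law: V₂ = V₁ · ln(z₂/z₀)/ln(z₁/z₀) = 59.8 × 5.2382/2.7830 = 112.5586 km/h
ΔV = 112.5586 − 59.8 = 52.7586 km/h

52.76 km/h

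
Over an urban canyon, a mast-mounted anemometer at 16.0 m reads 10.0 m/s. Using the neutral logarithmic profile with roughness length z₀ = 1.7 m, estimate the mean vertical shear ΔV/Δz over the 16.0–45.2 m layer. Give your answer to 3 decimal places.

Log law: V₂ = V₁ · ln(z₂/z₀)/ln(z₁/z₀) = 10.0 × 3.2805/2.2420 = 14.6321 m/s
ΔV/Δz = (14.6321 − 10.0)/(45.2 − 16.0) = 4.6321/29.2000 = 0.15864 m/s/m

0.159 m/s/m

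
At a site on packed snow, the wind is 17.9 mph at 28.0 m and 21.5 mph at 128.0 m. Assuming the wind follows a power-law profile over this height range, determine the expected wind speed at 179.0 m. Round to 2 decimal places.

22.39 mph

First find α: α = ln(V₂/V₁)/ln(z₂/z₁) = ln(21.5/17.9)/ln(128.0/28.0) = 0.18325/1.51983 = 0.1206
Extrapolate from 128.0 m to 179.0 m: V₃ = 21.5 × (179.0/128.0)^0.1206 = 21.5 × 1.0413 = 22.3872 mph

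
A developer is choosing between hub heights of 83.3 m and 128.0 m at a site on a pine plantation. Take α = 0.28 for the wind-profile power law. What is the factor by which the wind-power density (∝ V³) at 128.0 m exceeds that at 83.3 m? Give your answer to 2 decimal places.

1.43

Speed ratio: V_B/V_A = (z_B/z_A)^α = (128.0/83.3)^0.28 = (1.5366)^0.28 = 1.12782
Power-density ratio: P_B/P_A = (V_B/V_A)³ = (1.12782)³ = 1.43455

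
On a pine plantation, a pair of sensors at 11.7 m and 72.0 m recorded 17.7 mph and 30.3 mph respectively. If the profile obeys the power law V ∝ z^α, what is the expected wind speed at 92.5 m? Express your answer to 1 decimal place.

32.6 mph

First find α: α = ln(V₂/V₁)/ln(z₂/z₁) = ln(30.3/17.7)/ln(72.0/11.7) = 0.53758/1.81708 = 0.2959
Extrapolate from 72.0 m to 92.5 m: V₃ = 30.3 × (92.5/72.0)^0.2959 = 30.3 × 1.0769 = 32.6313 mph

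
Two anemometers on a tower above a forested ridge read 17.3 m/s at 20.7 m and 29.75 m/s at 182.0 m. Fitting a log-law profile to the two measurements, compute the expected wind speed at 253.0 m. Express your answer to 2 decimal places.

Log law: V ∝ ln(z/z₀). From the pair, with r = V₁/V₂ = 0.58151,
ln z₀ = (ln z₁ − r·ln z₂)/(1 − r) = (3.0301 − 0.58151×5.2040)/0.41849 = 0.0094 → z₀ = 1.009 m
V₃ = V₁ · ln(z₃/z₀)/ln(z₁/z₀) = 17.3 × 5.5240/3.0207 = 31.6364 m/s

31.64 m/s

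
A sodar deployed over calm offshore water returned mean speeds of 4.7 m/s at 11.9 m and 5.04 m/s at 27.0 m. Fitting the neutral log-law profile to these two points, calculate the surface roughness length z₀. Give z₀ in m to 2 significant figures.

Log law: V(z) ∝ ln(z/z₀). With r = V₁/V₂ = 4.7/5.04 = 0.93254,
r · ln(z₂/z₀) = ln(z₁/z₀) ⇒ ln z₀ = (ln z₁ − r·ln z₂)/(1 − r)
ln z₀ = (2.47654 − 0.93254×3.29584) / 0.06746 = -8.8491
z₀ = exp(-8.8491) = 0.0001435 m

z₀ ≈ 0.00014 m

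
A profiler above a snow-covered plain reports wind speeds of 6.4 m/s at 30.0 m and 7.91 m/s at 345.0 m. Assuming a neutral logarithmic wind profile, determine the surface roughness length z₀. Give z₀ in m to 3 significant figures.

z₀ ≈ 0.000958 m

Log law: V(z) ∝ ln(z/z₀). With r = V₁/V₂ = 6.4/7.91 = 0.80910,
r · ln(z₂/z₀) = ln(z₁/z₀) ⇒ ln z₀ = (ln z₁ − r·ln z₂)/(1 − r)
ln z₀ = (3.40120 − 0.80910×5.84354) / 0.19090 = -6.9505
z₀ = exp(-6.9505) = 0.0009582 m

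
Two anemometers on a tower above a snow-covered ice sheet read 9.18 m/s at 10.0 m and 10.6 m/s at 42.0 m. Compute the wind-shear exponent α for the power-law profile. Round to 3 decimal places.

Power law: V₂/V₁ = (z₂/z₁)^α ⇒ α = ln(V₂/V₁) / ln(z₂/z₁)
α = ln(10.6/9.18) / ln(42.0/10.0) = ln(1.1547) / ln(4.2000)
  = 0.14383 / 1.43508 = 0.10022

α ≈ 0.100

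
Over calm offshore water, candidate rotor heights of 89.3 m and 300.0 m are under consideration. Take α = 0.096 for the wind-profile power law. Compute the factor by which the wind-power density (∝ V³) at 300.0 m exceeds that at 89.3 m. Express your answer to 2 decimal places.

Speed ratio: V_B/V_A = (z_B/z_A)^α = (300.0/89.3)^0.096 = (3.3595)^0.096 = 1.12337
Power-density ratio: P_B/P_A = (V_B/V_A)³ = (1.12337)³ = 1.41764

1.42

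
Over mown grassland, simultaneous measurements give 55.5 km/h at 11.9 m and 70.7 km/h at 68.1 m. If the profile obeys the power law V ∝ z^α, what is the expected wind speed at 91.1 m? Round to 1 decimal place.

First find α: α = ln(V₂/V₁)/ln(z₂/z₁) = ln(70.7/55.5)/ln(68.1/11.9) = 0.24206/1.74444 = 0.1388
Extrapolate from 68.1 m to 91.1 m: V₃ = 70.7 × (91.1/68.1)^0.1388 = 70.7 × 1.0412 = 73.6131 km/h

73.6 km/h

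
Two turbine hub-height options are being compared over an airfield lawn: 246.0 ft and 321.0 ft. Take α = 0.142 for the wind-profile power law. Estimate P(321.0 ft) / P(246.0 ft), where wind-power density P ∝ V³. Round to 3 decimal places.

1.120

Speed ratio: V_B/V_A = (z_B/z_A)^α = (321.0/246.0)^0.142 = (1.3049)^0.142 = 1.03851
Power-density ratio: P_B/P_A = (V_B/V_A)³ = (1.03851)³ = 1.12004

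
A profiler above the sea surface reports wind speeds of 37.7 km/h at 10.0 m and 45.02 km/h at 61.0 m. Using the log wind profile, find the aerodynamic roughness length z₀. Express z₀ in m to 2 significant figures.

Log law: V(z) ∝ ln(z/z₀). With r = V₁/V₂ = 37.7/45.02 = 0.83741,
r · ln(z₂/z₀) = ln(z₁/z₀) ⇒ ln z₀ = (ln z₁ − r·ln z₂)/(1 − r)
ln z₀ = (2.30259 − 0.83741×4.11087) / 0.16259 = -7.0106
z₀ = exp(-7.0106) = 0.0009023 m

z₀ ≈ 0.00090 m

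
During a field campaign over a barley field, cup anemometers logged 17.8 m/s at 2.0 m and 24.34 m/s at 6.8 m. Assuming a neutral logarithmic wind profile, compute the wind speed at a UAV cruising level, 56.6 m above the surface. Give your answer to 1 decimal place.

35.7 m/s

Log law: V ∝ ln(z/z₀). From the pair, with r = V₁/V₂ = 0.73131,
ln z₀ = (ln z₁ − r·ln z₂)/(1 − r) = (0.6931 − 0.73131×1.9169)/0.26869 = -2.6376 → z₀ = 0.07153 m
V₃ = V₁ · ln(z₃/z₀)/ln(z₁/z₀) = 17.8 × 6.6736/3.3308 = 35.6646 m/s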